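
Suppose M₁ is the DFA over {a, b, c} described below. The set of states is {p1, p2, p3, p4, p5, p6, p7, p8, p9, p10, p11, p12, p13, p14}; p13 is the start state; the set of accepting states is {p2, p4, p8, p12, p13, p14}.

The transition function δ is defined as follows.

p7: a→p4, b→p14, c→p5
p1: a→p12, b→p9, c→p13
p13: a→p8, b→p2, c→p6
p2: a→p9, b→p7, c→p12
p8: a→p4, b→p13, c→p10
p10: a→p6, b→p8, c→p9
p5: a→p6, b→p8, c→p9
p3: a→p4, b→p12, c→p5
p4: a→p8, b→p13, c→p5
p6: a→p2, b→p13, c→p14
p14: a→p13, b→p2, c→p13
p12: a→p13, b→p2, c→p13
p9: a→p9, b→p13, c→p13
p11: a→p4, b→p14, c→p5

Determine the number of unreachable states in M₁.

Starting at p13 and following transitions, the reachable set is {p2, p4, p5, p6, p7, p8, p9, p10, p12, p13, p14}. That leaves p1, p3, p11 unreachable — 3 in total.

3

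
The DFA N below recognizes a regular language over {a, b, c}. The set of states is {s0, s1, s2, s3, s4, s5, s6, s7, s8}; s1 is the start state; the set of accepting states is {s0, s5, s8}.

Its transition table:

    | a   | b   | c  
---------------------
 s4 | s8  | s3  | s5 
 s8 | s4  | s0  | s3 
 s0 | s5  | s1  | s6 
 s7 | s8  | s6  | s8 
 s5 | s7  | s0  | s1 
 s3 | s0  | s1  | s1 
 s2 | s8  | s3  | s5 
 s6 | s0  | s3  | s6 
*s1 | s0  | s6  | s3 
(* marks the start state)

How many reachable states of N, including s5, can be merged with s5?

2

First remove the unreachable states {s2}; 8 states remain.
Initial partition by acceptance: {s0,s5,s8} | {s1,s3,s4,s6,s7}.
Split {s0,s5,s8} by δ(·,a) → {s5,s8} and {s0}.
On input a, block {s1,s3,s4,s6,s7} splits into {s1,s3,s6} and {s4,s7}.
The partition is now stable with 4 blocks: {s5,s8} | {s1,s3,s6} | {s0} | {s4,s7}.
The equivalence class containing s5 is {s5,s8}, of size 2.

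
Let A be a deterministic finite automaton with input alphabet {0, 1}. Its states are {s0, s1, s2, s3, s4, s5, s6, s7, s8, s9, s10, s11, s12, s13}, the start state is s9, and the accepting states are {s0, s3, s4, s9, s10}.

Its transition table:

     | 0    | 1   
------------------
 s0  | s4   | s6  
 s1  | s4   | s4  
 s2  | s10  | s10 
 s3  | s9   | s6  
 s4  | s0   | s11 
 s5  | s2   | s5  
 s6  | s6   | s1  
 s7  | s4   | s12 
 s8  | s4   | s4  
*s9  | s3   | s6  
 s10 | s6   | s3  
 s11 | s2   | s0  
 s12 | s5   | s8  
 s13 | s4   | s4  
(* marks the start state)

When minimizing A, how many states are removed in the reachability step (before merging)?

No path from s9 leads to s5, s7, s8, s12, s13; the other 9 states are all reachable.

5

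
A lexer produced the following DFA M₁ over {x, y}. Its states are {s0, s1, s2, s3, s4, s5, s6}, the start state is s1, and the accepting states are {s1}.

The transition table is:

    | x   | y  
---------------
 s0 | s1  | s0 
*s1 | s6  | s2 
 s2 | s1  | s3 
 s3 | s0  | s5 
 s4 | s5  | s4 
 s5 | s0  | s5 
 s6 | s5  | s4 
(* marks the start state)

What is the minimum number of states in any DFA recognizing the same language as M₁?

5

All states are reachable from the start state.
P0 = {s1} | {s0,s2,s3,s4,s5,s6}.
On input x, block {s0,s2,s3,s4,s5,s6} splits into {s3,s4,s5,s6} and {s0,s2}.
On input x, block {s3,s4,s5,s6} splits into {s3,s5} and {s4,s6}.
Split {s0,s2} by δ(·,y) → {s0} and {s2}.
The partition is now stable with 5 blocks: {s1} | {s3,s5} | {s0} | {s4,s6} | {s2}.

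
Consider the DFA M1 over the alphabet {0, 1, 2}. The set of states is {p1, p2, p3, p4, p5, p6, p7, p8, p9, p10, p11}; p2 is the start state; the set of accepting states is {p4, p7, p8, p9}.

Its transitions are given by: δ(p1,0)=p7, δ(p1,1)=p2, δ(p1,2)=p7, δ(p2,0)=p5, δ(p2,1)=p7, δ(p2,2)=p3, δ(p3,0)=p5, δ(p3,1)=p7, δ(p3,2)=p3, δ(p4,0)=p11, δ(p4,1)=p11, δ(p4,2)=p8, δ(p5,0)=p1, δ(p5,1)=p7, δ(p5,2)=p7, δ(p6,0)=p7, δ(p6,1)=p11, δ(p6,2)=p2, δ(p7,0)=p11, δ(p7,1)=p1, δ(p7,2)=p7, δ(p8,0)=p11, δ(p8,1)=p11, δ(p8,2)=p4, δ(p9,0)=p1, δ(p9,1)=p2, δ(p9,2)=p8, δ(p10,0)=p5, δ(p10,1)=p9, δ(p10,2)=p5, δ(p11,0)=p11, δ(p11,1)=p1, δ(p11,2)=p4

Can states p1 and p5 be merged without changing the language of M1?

No

States {p6,p9,p10} cannot be reached from the start state, so discard them.
P0 = {p4,p7,p8} | {p1,p2,p3,p5,p11}.
On input 0, block {p1,p2,p3,p5,p11} splits into {p2,p3,p5,p11} and {p1}.
On input 1, block {p4,p7,p8} splits into {p4,p8} and {p7}.
Refine {p2,p3,p5,p11} on symbol 0: members go to different blocks, giving {p2,p3,p11} and {p5}.
Refine {p2,p3,p11} on symbol 0: members go to different blocks, giving {p2,p3} and {p11}.
The partition is now stable with 6 blocks: {p4,p8} | {p2,p3} | {p1} | {p7} | {p5} | {p11}.
p1 and p5 end up in different blocks, so they are distinguishable. For instance, the string '0' is accepted from only p1.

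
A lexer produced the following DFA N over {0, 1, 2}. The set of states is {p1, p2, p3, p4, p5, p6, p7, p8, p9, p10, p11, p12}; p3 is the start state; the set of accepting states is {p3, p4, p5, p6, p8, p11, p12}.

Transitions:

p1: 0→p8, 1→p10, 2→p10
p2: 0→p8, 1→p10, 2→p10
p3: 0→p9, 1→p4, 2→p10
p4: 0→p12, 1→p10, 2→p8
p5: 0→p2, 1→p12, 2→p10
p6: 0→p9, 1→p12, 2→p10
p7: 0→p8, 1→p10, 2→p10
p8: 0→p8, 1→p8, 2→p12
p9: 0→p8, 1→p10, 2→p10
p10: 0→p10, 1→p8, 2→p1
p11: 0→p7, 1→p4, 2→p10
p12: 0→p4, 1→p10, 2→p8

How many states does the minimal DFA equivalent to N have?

5

States {p2,p5,p6,p7,p11} cannot be reached from the start state, so discard them.
Initial partition by acceptance: {p3,p4,p8,p12} | {p1,p9,p10}.
On input 0, block {p3,p4,p8,p12} splits into {p4,p8,p12} and {p3}.
On input 1, block {p4,p8,p12} splits into {p4,p12} and {p8}.
Split {p1,p9,p10} by δ(·,0) → {p1,p9} and {p10}.
Stable partition: {p4,p12} | {p1,p9} | {p3} | {p8} | {p10} — 5 equivalence classes.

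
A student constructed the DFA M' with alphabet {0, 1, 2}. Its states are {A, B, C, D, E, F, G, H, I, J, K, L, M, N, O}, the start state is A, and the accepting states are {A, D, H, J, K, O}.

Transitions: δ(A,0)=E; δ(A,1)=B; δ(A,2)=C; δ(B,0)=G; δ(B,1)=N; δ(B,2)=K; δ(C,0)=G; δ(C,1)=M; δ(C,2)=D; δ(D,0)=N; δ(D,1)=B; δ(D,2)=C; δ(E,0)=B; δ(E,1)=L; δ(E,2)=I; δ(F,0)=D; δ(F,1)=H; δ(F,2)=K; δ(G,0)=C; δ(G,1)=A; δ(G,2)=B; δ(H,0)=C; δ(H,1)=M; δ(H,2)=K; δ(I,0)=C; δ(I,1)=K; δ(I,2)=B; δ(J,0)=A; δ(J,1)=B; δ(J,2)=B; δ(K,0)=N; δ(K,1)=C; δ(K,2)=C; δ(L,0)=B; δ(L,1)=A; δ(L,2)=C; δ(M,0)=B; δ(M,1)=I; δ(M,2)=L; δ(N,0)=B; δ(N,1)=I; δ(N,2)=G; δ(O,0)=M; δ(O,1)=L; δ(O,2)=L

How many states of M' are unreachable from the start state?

4

BFS from A reaches {A, B, C, D, E, G, I, K, L, M, N}; the 4 state(s) F, H, J, O are never visited.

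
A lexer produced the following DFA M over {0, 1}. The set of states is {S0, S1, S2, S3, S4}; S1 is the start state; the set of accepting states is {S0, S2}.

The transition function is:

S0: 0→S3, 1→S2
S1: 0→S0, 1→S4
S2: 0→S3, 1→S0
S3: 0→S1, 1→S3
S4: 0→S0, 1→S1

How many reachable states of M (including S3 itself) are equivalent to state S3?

1

All states are reachable from the start state.
Start with accepting vs non-accepting: {S0,S2} | {S1,S3,S4}.
Refine {S1,S3,S4} on symbol 0: members go to different blocks, giving {S1,S4} and {S3}.
No further refinement is possible. Final partition (3 blocks): {S0,S2} | {S1,S4} | {S3}.
The equivalence class containing S3 is {S3}, of size 1.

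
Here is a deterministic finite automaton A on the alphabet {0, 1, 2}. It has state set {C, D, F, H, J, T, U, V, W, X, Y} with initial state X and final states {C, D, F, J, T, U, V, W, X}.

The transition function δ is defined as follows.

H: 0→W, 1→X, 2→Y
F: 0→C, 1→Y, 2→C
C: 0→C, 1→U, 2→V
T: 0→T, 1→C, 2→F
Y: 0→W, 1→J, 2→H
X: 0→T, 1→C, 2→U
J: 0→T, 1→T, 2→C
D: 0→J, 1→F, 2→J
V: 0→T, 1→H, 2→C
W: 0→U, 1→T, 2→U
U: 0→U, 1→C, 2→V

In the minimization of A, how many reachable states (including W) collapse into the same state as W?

First remove the unreachable states {D}; 10 states remain.
Start with accepting vs non-accepting: {C,F,J,T,U,V,W,X} | {H,Y}.
On input 1, block {C,F,J,T,U,V,W,X} splits into {C,J,T,U,W,X} and {F,V}.
On input 2, block {C,J,T,U,W,X} splits into {C,T,U} and {J,W,X}.
The partition is now stable with 4 blocks: {C,T,U} | {H,Y} | {F,V} | {J,W,X}.
The equivalence class containing W is {J,W,X}, of size 3.

3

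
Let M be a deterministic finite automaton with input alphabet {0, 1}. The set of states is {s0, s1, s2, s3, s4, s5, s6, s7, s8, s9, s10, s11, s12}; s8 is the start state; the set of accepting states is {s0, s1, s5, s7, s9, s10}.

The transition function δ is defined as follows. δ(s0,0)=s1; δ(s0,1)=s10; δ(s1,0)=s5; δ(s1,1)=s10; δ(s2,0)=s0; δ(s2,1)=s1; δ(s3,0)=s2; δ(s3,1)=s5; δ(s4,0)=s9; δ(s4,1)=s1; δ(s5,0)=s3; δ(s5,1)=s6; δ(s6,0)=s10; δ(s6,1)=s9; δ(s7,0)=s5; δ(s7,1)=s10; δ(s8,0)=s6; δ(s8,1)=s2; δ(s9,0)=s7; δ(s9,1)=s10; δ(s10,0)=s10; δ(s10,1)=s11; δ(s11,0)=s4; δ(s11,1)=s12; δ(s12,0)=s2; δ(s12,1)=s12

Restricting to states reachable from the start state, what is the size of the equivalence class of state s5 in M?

1

All states are reachable from the start state.
Initial partition by acceptance: {s0,s1,s5,s7,s9,s10} | {s2,s3,s4,s6,s8,s11,s12}.
Split {s0,s1,s5,s7,s9,s10} by δ(·,0) → {s0,s1,s7,s9,s10} and {s5}.
Split {s0,s1,s7,s9,s10} by δ(·,0) → {s0,s9,s10} and {s1,s7}.
Split {s0,s9,s10} by δ(·,0) → {s0,s9} and {s10}.
On input 0, block {s2,s3,s4,s6,s8,s11,s12} splits into {s3,s8,s11,s12} and {s2,s4} and {s6}.
On input 0, block {s3,s8,s11,s12} splits into {s3,s11,s12} and {s8}.
Refine {s3,s11,s12} on symbol 1: members go to different blocks, giving {s11,s12} and {s3}.
No further refinement is possible. Final partition (9 blocks): {s0,s9} | {s11,s12} | {s5} | {s1,s7} | {s10} | {s2,s4} | {s6} | {s8} | {s3}.
State s5 belongs to the block {s5}, which has 1 states.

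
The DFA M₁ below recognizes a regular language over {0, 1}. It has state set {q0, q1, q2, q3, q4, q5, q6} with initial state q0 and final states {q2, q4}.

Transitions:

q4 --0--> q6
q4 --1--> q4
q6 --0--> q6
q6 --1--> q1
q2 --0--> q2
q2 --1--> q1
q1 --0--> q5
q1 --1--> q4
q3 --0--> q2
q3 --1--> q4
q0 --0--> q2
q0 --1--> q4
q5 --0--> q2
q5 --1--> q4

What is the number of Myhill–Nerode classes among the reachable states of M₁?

First remove the unreachable states {q3}; 6 states remain.
Start with accepting vs non-accepting: {q2,q4} | {q0,q1,q5,q6}.
On input 0, block {q2,q4} splits into {q2} and {q4}.
Refine {q0,q1,q5,q6} on symbol 0: members go to different blocks, giving {q0,q5} and {q1,q6}.
Refine {q1,q6} on symbol 0: members go to different blocks, giving {q1} and {q6}.
No further refinement is possible. Final partition (5 blocks): {q2} | {q0,q5} | {q4} | {q1} | {q6}.

5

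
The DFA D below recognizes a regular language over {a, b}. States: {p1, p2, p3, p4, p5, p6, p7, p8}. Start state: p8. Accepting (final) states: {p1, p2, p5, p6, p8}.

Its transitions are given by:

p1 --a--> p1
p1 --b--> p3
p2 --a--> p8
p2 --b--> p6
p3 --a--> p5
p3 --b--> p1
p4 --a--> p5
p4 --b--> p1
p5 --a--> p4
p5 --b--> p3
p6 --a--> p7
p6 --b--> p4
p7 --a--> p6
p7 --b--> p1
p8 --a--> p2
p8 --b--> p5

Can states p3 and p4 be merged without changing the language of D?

Yes

Start with accepting vs non-accepting: {p1,p2,p5,p6,p8} | {p3,p4,p7}.
Split {p1,p2,p5,p6,p8} by δ(·,a) → {p1,p2,p8} and {p5,p6}.
Split {p1,p2,p8} by δ(·,b) → {p2,p8} and {p1}.
The partition is now stable with 4 blocks: {p2,p8} | {p3,p4,p7} | {p5,p6} | {p1}.
p3 and p4 lie in the same block of the stable partition, so they are equivalent — no string distinguishes them.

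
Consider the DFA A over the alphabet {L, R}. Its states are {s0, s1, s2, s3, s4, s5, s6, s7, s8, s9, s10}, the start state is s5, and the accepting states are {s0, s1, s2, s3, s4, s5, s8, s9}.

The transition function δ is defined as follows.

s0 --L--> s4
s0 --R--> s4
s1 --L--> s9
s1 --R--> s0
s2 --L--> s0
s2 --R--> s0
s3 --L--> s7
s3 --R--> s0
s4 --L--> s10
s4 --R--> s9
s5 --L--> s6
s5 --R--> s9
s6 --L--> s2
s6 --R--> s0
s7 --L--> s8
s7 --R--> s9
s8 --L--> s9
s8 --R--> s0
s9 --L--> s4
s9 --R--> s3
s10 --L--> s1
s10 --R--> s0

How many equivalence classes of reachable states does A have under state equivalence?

4

Every state is reachable, so we keep all 11.
Initial partition by acceptance: {s0,s1,s2,s3,s4,s5,s8,s9} | {s6,s7,s10}.
Split {s0,s1,s2,s3,s4,s5,s8,s9} by δ(·,L) → {s0,s1,s2,s8,s9} and {s3,s4,s5}.
Refine {s0,s1,s2,s8,s9} on symbol L: members go to different blocks, giving {s1,s2,s8} and {s0,s9}.
The partition is now stable with 4 blocks: {s1,s2,s8} | {s6,s7,s10} | {s3,s4,s5} | {s0,s9}.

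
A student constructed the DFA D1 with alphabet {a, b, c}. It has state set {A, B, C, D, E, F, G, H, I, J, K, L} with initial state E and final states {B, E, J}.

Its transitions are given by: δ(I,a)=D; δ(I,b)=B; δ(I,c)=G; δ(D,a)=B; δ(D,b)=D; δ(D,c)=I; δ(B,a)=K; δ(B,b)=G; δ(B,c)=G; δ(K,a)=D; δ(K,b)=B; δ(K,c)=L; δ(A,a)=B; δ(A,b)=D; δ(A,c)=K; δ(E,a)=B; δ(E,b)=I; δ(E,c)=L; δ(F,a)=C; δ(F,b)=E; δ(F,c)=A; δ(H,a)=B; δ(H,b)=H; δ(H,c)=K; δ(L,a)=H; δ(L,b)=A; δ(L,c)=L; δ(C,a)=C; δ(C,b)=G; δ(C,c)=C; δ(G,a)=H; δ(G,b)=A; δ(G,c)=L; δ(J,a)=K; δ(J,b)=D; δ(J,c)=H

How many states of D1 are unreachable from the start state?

3

Starting at E and following transitions, the reachable set is {A, B, D, E, G, H, I, K, L}. That leaves C, F, J unreachable — 3 in total.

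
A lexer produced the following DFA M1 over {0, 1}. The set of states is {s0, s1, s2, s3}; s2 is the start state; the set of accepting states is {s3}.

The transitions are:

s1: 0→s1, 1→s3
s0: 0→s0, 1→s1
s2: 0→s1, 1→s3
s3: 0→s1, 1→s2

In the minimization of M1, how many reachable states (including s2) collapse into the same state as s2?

States {s0} cannot be reached from the start state, so discard them.
Start with accepting vs non-accepting: {s3} | {s1,s2}.
Stable partition: {s3} | {s1,s2} — 2 equivalence classes.
The equivalence class containing s2 is {s1,s2}, of size 2.

2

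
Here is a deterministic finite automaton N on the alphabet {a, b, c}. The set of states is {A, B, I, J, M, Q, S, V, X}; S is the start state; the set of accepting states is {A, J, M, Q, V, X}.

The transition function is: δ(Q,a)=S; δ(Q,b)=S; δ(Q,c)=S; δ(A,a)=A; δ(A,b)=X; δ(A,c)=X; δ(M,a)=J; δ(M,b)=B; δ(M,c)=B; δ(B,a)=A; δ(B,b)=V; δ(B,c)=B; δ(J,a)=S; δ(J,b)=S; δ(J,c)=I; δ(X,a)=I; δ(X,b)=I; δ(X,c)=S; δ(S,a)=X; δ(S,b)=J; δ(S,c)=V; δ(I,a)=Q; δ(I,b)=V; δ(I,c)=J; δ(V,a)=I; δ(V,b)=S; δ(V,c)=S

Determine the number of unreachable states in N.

No path from S leads to A, B, M; the other 6 states are all reachable.

3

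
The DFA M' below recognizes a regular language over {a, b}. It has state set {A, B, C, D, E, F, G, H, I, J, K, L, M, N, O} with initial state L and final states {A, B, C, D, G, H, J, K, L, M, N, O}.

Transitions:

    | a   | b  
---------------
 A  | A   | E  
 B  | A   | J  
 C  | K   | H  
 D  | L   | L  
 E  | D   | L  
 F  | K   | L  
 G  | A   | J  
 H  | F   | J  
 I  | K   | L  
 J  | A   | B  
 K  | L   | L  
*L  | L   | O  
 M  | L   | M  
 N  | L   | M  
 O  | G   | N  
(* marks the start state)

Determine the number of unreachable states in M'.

5

BFS from L reaches {A, B, D, E, G, J, L, M, N, O}; the 5 state(s) C, F, H, I, K are never visited.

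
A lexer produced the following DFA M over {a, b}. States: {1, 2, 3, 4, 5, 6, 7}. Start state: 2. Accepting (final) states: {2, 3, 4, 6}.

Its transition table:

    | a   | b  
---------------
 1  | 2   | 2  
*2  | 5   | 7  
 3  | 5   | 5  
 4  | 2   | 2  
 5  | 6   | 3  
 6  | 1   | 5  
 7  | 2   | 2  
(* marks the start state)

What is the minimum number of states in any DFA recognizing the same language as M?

First remove the unreachable states {4}; 6 states remain.
P0 = {2,3,6} | {1,5,7}.
Stable partition: {2,3,6} | {1,5,7} — 2 equivalence classes.

2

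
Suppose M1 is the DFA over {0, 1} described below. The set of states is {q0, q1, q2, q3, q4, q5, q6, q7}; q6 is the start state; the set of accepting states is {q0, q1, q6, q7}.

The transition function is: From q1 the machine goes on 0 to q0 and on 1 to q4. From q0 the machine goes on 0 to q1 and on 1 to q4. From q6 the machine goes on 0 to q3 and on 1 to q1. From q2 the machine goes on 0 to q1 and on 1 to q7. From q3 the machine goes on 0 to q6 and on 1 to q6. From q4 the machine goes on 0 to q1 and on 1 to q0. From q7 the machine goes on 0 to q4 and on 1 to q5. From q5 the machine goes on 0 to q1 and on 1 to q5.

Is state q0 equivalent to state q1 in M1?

States {q2,q5,q7} cannot be reached from the start state, so discard them.
Start with accepting vs non-accepting: {q0,q1,q6} | {q3,q4}.
On input 0, block {q0,q1,q6} splits into {q0,q1} and {q6}.
Split {q3,q4} by δ(·,0) → {q3} and {q4}.
No further refinement is possible. Final partition (4 blocks): {q0,q1} | {q3} | {q6} | {q4}.
q0 and q1 lie in the same block of the stable partition, so they are equivalent — no string distinguishes them.

Yes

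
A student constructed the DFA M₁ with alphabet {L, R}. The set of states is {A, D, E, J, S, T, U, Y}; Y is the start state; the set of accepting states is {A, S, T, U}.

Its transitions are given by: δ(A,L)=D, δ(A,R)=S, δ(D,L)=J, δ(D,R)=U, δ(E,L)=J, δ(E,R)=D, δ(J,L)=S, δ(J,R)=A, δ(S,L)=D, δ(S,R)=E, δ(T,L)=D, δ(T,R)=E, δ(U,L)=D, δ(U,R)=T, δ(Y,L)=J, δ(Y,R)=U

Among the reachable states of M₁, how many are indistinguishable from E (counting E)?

Every state is reachable, so we keep all 8.
Start with accepting vs non-accepting: {A,S,T,U} | {D,E,J,Y}.
Refine {A,S,T,U} on symbol R: members go to different blocks, giving {S,T} and {A,U}.
Split {D,E,J,Y} by δ(·,L) → {D,E,Y} and {J}.
Split {D,E,Y} by δ(·,R) → {D,Y} and {E}.
The partition is now stable with 5 blocks: {S,T} | {D,Y} | {A,U} | {J} | {E}.
The equivalence class containing E is {E}, of size 1.

1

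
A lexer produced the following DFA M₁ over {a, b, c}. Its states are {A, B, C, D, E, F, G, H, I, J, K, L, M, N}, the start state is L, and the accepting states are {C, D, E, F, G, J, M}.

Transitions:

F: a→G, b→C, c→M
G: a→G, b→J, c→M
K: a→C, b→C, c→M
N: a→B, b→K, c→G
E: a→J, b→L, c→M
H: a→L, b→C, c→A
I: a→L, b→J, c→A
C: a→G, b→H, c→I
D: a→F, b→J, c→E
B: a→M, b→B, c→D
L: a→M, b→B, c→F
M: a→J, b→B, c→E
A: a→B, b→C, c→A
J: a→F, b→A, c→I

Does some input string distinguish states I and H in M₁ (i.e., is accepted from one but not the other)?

No

States {K,N} cannot be reached from the start state, so discard them.
Initial partition by acceptance: {C,D,E,F,G,J,M} | {A,B,H,I,L}.
On input b, block {C,D,E,F,G,J,M} splits into {C,E,J,M} and {D,F,G}.
Split {C,E,J,M} by δ(·,a) → {C,J} and {E,M}.
On input a, block {A,B,H,I,L} splits into {A,H,I} and {B,L}.
No further refinement is possible. Final partition (5 blocks): {C,J} | {A,H,I} | {D,F,G} | {E,M} | {B,L}.
I and H lie in the same block of the stable partition, so they are equivalent — no string distinguishes them.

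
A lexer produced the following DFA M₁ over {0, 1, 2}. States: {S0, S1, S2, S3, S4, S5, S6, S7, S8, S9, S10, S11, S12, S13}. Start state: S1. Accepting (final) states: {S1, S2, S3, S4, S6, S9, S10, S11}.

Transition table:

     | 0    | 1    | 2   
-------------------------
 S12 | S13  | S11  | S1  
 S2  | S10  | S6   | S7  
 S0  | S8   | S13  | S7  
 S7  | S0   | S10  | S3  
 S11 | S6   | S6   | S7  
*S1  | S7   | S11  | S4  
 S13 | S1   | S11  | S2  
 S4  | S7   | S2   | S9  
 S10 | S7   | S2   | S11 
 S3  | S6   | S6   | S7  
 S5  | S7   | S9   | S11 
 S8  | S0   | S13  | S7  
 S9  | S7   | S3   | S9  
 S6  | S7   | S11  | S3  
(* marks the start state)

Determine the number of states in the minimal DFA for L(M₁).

States {S5,S12} cannot be reached from the start state, so discard them.
Start with accepting vs non-accepting: {S1,S2,S3,S4,S6,S9,S10,S11} | {S0,S7,S8,S13}.
Refine {S1,S2,S3,S4,S6,S9,S10,S11} on symbol 0: members go to different blocks, giving {S1,S4,S6,S9,S10} and {S2,S3,S11}.
On input 2, block {S1,S4,S6,S9,S10} splits into {S1,S4,S9} and {S6,S10}.
Split {S0,S7,S8,S13} by δ(·,0) → {S0,S7,S8} and {S13}.
On input 1, block {S0,S7,S8} splits into {S0,S8} and {S7}.
The partition is now stable with 6 blocks: {S1,S4,S9} | {S0,S8} | {S2,S3,S11} | {S6,S10} | {S13} | {S7}.

6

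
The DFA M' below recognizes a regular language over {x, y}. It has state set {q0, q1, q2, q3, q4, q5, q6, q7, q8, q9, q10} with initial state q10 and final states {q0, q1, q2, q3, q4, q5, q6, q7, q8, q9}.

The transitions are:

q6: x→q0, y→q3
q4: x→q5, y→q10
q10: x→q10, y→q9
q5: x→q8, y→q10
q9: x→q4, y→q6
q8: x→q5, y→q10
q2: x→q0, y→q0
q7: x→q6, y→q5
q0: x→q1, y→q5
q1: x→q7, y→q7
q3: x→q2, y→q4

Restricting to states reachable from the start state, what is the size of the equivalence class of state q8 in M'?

Every state is reachable, so we keep all 11.
P0 = {q0,q1,q2,q3,q4,q5,q6,q7,q8,q9} | {q10}.
Refine {q0,q1,q2,q3,q4,q5,q6,q7,q8,q9} on symbol y: members go to different blocks, giving {q0,q1,q2,q3,q6,q7,q9} and {q4,q5,q8}.
Split {q0,q1,q2,q3,q6,q7,q9} by δ(·,x) → {q0,q1,q2,q3,q6,q7} and {q9}.
On input y, block {q0,q1,q2,q3,q6,q7} splits into {q0,q3,q7} and {q1,q2,q6}.
No further refinement is possible. Final partition (5 blocks): {q0,q3,q7} | {q10} | {q4,q5,q8} | {q9} | {q1,q2,q6}.
State q8 belongs to the block {q4,q5,q8}, which has 3 states.

3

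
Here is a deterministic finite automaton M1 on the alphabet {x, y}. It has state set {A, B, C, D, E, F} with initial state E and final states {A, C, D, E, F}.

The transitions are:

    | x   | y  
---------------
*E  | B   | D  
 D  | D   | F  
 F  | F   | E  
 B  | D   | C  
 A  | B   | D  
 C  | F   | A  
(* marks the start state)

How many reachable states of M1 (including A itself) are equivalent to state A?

2

P0 = {A,C,D,E,F} | {B}.
Refine {A,C,D,E,F} on symbol x: members go to different blocks, giving {C,D,F} and {A,E}.
On input y, block {C,D,F} splits into {C,F} and {D}.
The partition is now stable with 4 blocks: {C,F} | {B} | {A,E} | {D}.
The equivalence class containing A is {A,E}, of size 2.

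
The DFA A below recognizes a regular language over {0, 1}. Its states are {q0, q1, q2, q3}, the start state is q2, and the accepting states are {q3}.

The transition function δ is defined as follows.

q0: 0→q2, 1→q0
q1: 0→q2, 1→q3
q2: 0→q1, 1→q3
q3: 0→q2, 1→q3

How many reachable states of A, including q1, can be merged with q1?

2

Reachable states from the start: {q1,q2,q3}. Unreachable: {q0} — drop them.
Start with accepting vs non-accepting: {q3} | {q1,q2}.
No further refinement is possible. Final partition (2 blocks): {q3} | {q1,q2}.
The equivalence class containing q1 is {q1,q2}, of size 2.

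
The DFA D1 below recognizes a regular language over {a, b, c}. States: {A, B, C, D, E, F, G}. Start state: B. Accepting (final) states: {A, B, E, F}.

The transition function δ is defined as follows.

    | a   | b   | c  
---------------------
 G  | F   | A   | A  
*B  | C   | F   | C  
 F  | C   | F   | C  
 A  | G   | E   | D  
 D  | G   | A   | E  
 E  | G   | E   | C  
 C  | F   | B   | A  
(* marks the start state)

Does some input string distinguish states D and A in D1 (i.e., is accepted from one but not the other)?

Every state is reachable, so we keep all 7.
Initial partition by acceptance: {A,B,E,F} | {C,D,G}.
Refine {C,D,G} on symbol a: members go to different blocks, giving {C,G} and {D}.
On input c, block {A,B,E,F} splits into {B,E,F} and {A}.
Refine {C,G} on symbol b: members go to different blocks, giving {C} and {G}.
On input a, block {B,E,F} splits into {B,F} and {E}.
No further refinement is possible. Final partition (6 blocks): {B,F} | {C} | {D} | {A} | {G} | {E}.
D and A end up in different blocks, so they are distinguishable. For instance, the string 'ε' is accepted from only A.

Yes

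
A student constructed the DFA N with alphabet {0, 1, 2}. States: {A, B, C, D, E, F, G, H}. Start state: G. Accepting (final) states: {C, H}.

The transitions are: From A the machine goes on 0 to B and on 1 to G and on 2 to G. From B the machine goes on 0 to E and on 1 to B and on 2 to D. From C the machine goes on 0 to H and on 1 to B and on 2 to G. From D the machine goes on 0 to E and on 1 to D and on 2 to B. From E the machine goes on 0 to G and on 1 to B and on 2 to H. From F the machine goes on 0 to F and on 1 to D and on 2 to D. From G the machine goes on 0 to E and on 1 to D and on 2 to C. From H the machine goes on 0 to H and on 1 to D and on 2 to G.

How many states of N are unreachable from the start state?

Starting at G and following transitions, the reachable set is {B, C, D, E, G, H}. That leaves A, F unreachable — 2 in total.

2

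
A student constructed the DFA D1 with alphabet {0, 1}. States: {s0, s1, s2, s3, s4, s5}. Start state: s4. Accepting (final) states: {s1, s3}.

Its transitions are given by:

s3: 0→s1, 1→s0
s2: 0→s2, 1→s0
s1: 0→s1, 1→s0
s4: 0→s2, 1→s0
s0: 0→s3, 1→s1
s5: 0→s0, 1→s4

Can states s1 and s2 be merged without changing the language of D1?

Reachable states from the start: {s0,s1,s2,s3,s4}. Unreachable: {s5} — drop them.
Start with accepting vs non-accepting: {s1,s3} | {s0,s2,s4}.
Refine {s0,s2,s4} on symbol 0: members go to different blocks, giving {s2,s4} and {s0}.
The partition is now stable with 3 blocks: {s1,s3} | {s2,s4} | {s0}.
s1 and s2 end up in different blocks, so they are distinguishable. For instance, the string 'ε' is accepted from only s1.

No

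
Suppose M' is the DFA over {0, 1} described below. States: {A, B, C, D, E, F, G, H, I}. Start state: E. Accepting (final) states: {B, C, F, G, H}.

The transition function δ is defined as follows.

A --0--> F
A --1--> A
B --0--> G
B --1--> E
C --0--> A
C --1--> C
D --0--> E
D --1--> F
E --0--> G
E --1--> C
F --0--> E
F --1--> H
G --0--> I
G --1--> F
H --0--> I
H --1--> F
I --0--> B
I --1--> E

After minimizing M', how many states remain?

7

First remove the unreachable states {D}; 8 states remain.
P0 = {B,C,F,G,H} | {A,E,I}.
On input 0, block {B,C,F,G,H} splits into {C,F,G,H} and {B}.
Split {A,E,I} by δ(·,0) → {A,E} and {I}.
On input 0, block {C,F,G,H} splits into {C,F} and {G,H}.
Refine {C,F} on symbol 1: members go to different blocks, giving {C} and {F}.
Split {A,E} by δ(·,0) → {A} and {E}.
Stable partition: {C} | {A} | {B} | {I} | {G,H} | {F} | {E} — 7 equivalence classes.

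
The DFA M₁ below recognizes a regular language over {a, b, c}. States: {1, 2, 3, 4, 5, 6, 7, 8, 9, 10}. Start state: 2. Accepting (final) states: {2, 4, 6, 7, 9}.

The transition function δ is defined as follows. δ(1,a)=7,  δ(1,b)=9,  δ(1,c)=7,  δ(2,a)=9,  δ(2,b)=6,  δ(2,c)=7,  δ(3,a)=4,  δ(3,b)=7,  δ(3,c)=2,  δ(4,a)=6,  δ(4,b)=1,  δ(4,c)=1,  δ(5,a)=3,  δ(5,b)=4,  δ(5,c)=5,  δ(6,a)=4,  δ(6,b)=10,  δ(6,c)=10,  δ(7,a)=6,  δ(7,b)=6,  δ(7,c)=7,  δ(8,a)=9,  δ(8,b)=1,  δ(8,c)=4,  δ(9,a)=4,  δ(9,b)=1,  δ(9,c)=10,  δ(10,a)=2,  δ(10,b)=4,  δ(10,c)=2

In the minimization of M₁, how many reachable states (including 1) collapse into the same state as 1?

2

Reachable states from the start: {1,2,4,6,7,9,10}. Unreachable: {3,5,8} — drop them.
Initial partition by acceptance: {2,4,6,7,9} | {1,10}.
Refine {2,4,6,7,9} on symbol b: members go to different blocks, giving {4,6,9} and {2,7}.
The partition is now stable with 3 blocks: {4,6,9} | {1,10} | {2,7}.
The equivalence class containing 1 is {1,10}, of size 2.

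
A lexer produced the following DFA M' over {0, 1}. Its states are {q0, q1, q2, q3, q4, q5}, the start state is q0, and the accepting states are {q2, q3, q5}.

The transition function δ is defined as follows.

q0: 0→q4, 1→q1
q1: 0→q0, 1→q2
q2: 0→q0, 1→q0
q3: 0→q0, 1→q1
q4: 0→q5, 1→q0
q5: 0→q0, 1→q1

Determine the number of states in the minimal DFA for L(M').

5

States {q3} cannot be reached from the start state, so discard them.
P0 = {q2,q5} | {q0,q1,q4}.
On input 0, block {q0,q1,q4} splits into {q0,q1} and {q4}.
Split {q0,q1} by δ(·,0) → {q0} and {q1}.
On input 1, block {q2,q5} splits into {q2} and {q5}.
Stable partition: {q2} | {q0} | {q4} | {q1} | {q5} — 5 equivalence classes.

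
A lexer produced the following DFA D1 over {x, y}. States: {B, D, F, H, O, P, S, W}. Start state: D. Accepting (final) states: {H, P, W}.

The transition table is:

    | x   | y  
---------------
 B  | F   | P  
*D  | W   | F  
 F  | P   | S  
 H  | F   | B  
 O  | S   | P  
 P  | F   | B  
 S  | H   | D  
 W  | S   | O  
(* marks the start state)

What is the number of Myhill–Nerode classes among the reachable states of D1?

3

All states are reachable from the start state.
P0 = {H,P,W} | {B,D,F,O,S}.
On input x, block {B,D,F,O,S} splits into {D,F,S} and {B,O}.
The partition is now stable with 3 blocks: {H,P,W} | {D,F,S} | {B,O}.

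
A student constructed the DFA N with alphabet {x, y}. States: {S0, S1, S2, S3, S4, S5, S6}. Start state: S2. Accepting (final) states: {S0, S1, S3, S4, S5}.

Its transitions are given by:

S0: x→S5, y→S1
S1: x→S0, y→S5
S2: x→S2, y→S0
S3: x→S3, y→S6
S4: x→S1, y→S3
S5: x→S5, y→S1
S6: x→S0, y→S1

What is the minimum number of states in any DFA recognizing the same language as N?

2

Reachable states from the start: {S0,S1,S2,S5}. Unreachable: {S3,S4,S6} — drop them.
P0 = {S0,S1,S5} | {S2}.
Stable partition: {S0,S1,S5} | {S2} — 2 equivalence classes.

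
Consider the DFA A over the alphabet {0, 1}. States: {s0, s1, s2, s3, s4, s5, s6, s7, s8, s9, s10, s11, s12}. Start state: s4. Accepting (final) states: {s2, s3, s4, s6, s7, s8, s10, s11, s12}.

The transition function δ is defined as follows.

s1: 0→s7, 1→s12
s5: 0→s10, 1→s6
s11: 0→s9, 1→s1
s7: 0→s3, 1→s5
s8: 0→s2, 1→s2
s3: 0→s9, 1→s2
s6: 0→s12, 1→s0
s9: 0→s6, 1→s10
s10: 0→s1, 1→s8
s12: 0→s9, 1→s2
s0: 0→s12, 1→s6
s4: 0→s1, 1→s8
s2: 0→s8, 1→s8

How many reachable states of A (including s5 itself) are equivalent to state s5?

2

Reachable states from the start: {s0,s1,s2,s3,s4,s5,s6,s7,s8,s9,s10,s12}. Unreachable: {s11} — drop them.
Initial partition by acceptance: {s2,s3,s4,s6,s7,s8,s10,s12} | {s0,s1,s5,s9}.
Refine {s2,s3,s4,s6,s7,s8,s10,s12} on symbol 0: members go to different blocks, giving {s2,s6,s7,s8} and {s3,s4,s10,s12}.
On input 0, block {s2,s6,s7,s8} splits into {s2,s8} and {s6,s7}.
Refine {s0,s1,s5,s9} on symbol 0: members go to different blocks, giving {s0,s5} and {s1,s9}.
No further refinement is possible. Final partition (5 blocks): {s2,s8} | {s0,s5} | {s3,s4,s10,s12} | {s6,s7} | {s1,s9}.
State s5 belongs to the block {s0,s5}, which has 2 states.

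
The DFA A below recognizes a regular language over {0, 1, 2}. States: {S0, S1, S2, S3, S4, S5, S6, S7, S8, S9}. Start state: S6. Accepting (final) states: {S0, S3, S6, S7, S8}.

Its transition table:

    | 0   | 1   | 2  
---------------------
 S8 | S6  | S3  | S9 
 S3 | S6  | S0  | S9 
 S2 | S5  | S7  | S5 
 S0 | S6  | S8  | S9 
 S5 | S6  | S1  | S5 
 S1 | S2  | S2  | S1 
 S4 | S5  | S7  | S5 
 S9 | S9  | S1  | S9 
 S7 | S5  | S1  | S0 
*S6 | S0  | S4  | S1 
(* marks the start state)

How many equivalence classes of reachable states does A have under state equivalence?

P0 = {S0,S3,S6,S7,S8} | {S1,S2,S4,S5,S9}.
On input 0, block {S0,S3,S6,S7,S8} splits into {S0,S3,S6,S8} and {S7}.
On input 1, block {S0,S3,S6,S8} splits into {S0,S3,S8} and {S6}.
Split {S1,S2,S4,S5,S9} by δ(·,0) → {S1,S2,S4,S9} and {S5}.
On input 0, block {S1,S2,S4,S9} splits into {S1,S9} and {S2,S4}.
Refine {S1,S9} on symbol 0: members go to different blocks, giving {S1} and {S9}.
Stable partition: {S0,S3,S8} | {S1} | {S7} | {S6} | {S5} | {S2,S4} | {S9} — 7 equivalence classes.

7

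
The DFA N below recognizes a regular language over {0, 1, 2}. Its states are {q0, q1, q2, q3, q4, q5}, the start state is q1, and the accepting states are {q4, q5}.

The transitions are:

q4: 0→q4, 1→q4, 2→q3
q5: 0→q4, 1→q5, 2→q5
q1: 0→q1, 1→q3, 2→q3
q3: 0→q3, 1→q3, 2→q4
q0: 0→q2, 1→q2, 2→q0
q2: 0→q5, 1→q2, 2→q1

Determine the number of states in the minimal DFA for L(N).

3

States {q0,q2,q5} cannot be reached from the start state, so discard them.
Start with accepting vs non-accepting: {q4} | {q1,q3}.
On input 2, block {q1,q3} splits into {q1} and {q3}.
The partition is now stable with 3 blocks: {q4} | {q1} | {q3}.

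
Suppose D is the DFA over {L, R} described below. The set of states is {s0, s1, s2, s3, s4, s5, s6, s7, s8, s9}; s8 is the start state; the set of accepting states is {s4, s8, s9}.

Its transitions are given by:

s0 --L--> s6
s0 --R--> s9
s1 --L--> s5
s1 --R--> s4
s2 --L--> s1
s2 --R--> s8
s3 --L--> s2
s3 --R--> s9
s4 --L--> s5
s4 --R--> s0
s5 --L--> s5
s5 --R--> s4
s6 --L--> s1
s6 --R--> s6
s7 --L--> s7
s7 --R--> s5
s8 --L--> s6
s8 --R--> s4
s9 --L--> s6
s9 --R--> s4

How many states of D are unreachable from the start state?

3

Starting at s8 and following transitions, the reachable set is {s0, s1, s4, s5, s6, s8, s9}. That leaves s2, s3, s7 unreachable — 3 in total.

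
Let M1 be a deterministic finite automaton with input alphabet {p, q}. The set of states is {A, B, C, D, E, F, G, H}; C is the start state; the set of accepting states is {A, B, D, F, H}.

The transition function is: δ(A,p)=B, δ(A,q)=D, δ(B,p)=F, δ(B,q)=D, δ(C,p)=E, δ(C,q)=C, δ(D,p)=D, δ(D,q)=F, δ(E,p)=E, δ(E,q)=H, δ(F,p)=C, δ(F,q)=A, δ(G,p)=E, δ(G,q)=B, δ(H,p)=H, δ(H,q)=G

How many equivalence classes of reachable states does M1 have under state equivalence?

P0 = {A,B,D,F,H} | {C,E,G}.
Refine {A,B,D,F,H} on symbol p: members go to different blocks, giving {A,B,D,H} and {F}.
Refine {A,B,D,H} on symbol p: members go to different blocks, giving {A,D,H} and {B}.
Refine {A,D,H} on symbol p: members go to different blocks, giving {D,H} and {A}.
Split {D,H} by δ(·,q) → {D} and {H}.
Refine {C,E,G} on symbol q: members go to different blocks, giving {C} and {E} and {G}.
No further refinement is possible. Final partition (8 blocks): {D} | {C} | {F} | {B} | {A} | {H} | {E} | {G}.

8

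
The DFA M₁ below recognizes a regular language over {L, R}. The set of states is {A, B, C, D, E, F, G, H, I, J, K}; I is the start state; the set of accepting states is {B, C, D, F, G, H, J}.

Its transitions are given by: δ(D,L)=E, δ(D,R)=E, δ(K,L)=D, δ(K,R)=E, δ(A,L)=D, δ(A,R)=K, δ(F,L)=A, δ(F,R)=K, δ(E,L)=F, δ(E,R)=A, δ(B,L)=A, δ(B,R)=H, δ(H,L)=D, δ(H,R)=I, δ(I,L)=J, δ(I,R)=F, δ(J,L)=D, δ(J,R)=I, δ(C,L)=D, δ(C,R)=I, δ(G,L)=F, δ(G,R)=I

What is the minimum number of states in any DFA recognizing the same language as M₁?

First remove the unreachable states {B,C,G,H}; 7 states remain.
Start with accepting vs non-accepting: {D,F,J} | {A,E,I,K}.
Refine {D,F,J} on symbol L: members go to different blocks, giving {D,F} and {J}.
Refine {A,E,I,K} on symbol L: members go to different blocks, giving {A,E,K} and {I}.
Stable partition: {D,F} | {A,E,K} | {J} | {I} — 4 equivalence classes.

4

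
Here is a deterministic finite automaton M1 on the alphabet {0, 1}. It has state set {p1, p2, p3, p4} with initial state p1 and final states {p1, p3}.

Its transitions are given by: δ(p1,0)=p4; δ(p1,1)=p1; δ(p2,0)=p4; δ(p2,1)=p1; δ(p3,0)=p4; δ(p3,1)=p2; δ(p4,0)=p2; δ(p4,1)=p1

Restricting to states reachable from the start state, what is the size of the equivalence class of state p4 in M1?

States {p3} cannot be reached from the start state, so discard them.
Start with accepting vs non-accepting: {p1} | {p2,p4}.
Stable partition: {p1} | {p2,p4} — 2 equivalence classes.
The equivalence class containing p4 is {p2,p4}, of size 2.

2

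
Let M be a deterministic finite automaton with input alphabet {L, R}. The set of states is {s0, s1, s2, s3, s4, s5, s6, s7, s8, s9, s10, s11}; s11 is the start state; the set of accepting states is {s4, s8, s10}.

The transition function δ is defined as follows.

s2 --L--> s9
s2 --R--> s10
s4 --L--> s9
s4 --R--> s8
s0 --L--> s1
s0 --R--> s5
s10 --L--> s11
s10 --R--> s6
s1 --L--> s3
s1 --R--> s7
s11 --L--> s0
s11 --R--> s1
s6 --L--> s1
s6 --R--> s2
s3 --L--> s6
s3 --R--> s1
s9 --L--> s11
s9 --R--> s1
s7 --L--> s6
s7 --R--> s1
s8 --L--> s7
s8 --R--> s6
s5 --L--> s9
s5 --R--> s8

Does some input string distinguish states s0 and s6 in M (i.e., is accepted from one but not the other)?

States {s4} cannot be reached from the start state, so discard them.
P0 = {s8,s10} | {s0,s1,s2,s3,s5,s6,s7,s9,s11}.
Split {s0,s1,s2,s3,s5,s6,s7,s9,s11} by δ(·,R) → {s0,s1,s3,s6,s7,s9,s11} and {s2,s5}.
On input R, block {s0,s1,s3,s6,s7,s9,s11} splits into {s1,s3,s7,s9,s11} and {s0,s6}.
Refine {s1,s3,s7,s9,s11} on symbol L: members go to different blocks, giving {s3,s7,s11} and {s1,s9}.
Refine {s1,s9} on symbol R: members go to different blocks, giving {s1} and {s9}.
The partition is now stable with 6 blocks: {s8,s10} | {s3,s7,s11} | {s2,s5} | {s0,s6} | {s1} | {s9}.
s0 and s6 lie in the same block of the stable partition, so they are equivalent — no string distinguishes them.

No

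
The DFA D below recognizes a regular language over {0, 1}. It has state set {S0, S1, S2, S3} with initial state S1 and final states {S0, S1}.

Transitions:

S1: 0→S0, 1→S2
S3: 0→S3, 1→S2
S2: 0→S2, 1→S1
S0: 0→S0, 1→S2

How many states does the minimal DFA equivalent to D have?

First remove the unreachable states {S3}; 3 states remain.
Initial partition by acceptance: {S0,S1} | {S2}.
The partition is now stable with 2 blocks: {S0,S1} | {S2}.

2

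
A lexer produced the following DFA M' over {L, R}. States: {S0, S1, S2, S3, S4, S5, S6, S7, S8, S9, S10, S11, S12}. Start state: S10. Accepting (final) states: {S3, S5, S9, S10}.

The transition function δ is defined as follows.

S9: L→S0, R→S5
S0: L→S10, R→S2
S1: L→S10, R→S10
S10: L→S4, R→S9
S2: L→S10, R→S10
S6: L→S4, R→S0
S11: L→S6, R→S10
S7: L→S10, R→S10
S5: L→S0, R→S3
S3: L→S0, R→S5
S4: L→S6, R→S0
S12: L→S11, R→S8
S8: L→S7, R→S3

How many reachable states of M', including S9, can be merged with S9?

States {S1,S7,S8,S11,S12} cannot be reached from the start state, so discard them.
Initial partition by acceptance: {S3,S5,S9,S10} | {S0,S2,S4,S6}.
On input L, block {S0,S2,S4,S6} splits into {S0,S2} and {S4,S6}.
On input L, block {S3,S5,S9,S10} splits into {S3,S5,S9} and {S10}.
On input R, block {S0,S2} splits into {S0} and {S2}.
Stable partition: {S3,S5,S9} | {S0} | {S4,S6} | {S10} | {S2} — 5 equivalence classes.
State S9 belongs to the block {S3,S5,S9}, which has 3 states.

3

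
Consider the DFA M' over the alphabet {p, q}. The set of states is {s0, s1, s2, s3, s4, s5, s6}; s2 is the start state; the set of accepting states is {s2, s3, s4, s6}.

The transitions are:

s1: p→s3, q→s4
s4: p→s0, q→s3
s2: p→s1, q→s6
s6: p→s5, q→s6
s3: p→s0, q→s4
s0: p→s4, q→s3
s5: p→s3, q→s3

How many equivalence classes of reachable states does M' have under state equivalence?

2

Every state is reachable, so we keep all 7.
Start with accepting vs non-accepting: {s2,s3,s4,s6} | {s0,s1,s5}.
Stable partition: {s2,s3,s4,s6} | {s0,s1,s5} — 2 equivalence classes.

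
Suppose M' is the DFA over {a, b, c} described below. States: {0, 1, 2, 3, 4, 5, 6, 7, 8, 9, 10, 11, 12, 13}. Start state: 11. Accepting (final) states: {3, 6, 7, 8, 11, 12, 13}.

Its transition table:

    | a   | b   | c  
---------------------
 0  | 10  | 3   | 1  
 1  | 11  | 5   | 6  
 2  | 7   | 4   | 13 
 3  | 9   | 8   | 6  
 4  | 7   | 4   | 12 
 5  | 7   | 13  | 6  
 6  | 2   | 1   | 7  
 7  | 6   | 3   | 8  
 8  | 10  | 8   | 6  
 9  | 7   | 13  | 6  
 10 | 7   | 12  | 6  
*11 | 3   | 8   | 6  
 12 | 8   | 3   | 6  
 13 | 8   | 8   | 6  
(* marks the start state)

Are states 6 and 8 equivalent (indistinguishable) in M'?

Reachable states from the start: {1,2,3,4,5,6,7,8,9,10,11,12,13}. Unreachable: {0} — drop them.
Initial partition by acceptance: {3,6,7,8,11,12,13} | {1,2,4,5,9,10}.
Split {3,6,7,8,11,12,13} by δ(·,a) → {7,11,12,13} and {3,6,8}.
Split {1,2,4,5,9,10} by δ(·,b) → {1,2,4} and {5,9,10}.
Refine {1,2,4} on symbol b: members go to different blocks, giving {2,4} and {1}.
Split {3,6,8} by δ(·,a) → {3,8} and {6}.
On input a, block {7,11,12,13} splits into {11,12,13} and {7}.
Stable partition: {11,12,13} | {2,4} | {3,8} | {5,9,10} | {1} | {6} | {7} — 7 equivalence classes.
6 and 8 end up in different blocks, so they are distinguishable. For instance, the string 'b' is accepted from only 8.

No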